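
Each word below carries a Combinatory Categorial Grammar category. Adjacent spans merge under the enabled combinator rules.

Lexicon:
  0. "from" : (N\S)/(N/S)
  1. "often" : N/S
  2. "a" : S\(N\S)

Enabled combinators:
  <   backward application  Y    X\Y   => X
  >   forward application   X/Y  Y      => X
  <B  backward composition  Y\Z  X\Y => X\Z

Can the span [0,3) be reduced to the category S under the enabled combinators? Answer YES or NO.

[0,3] S   <
  [0,2] N\S   >
    [0,1] "from" : (N\S)/(N/S)
    [1,2] "often" : N/S
  [2,3] "a" : S\(N\S)

YES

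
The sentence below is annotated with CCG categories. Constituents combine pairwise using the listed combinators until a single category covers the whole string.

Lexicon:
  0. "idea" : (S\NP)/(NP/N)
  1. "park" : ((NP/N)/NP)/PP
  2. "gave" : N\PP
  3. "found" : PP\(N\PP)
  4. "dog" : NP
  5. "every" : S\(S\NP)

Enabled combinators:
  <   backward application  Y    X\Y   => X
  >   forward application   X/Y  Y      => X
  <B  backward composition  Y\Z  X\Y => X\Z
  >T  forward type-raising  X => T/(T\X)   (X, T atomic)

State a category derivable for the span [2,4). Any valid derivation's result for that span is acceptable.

PP

[0,6] S   <
  [0,5] S\NP   >
    [0,1] "idea" : (S\NP)/(NP/N)
    [1,5] NP/N   >
      [1,4] (NP/N)/NP   >
        [1,2] "park" : ((NP/N)/NP)/PP
        [2,4] PP   <
          [2,3] "gave" : N\PP
          [3,4] "found" : PP\(N\PP)
      [4,5] "dog" : NP
  [5,6] "every" : S\(S\NP)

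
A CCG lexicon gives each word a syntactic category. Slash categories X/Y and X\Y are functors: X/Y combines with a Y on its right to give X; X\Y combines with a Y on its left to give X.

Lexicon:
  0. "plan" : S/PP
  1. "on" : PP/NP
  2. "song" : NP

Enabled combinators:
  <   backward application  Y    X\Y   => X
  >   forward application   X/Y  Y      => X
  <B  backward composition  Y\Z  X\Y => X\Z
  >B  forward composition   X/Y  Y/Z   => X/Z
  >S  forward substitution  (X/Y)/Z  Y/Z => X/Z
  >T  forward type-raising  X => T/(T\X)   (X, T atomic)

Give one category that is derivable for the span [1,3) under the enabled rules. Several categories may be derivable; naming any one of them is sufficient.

[0,3] S   >
  [0,1] "plan" : S/PP
  [1,3] PP   >
    [1,2] "on" : PP/NP
    [2,3] "song" : NP

PP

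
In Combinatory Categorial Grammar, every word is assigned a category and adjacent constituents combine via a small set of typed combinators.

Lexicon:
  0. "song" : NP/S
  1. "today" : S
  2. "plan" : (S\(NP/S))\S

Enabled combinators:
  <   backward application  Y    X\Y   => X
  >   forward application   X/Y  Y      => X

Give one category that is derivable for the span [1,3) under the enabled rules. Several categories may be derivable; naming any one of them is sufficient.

[0,3] S   <
  [0,1] "song" : NP/S
  [1,3] S\(NP/S)   <
    [1,2] "today" : S
    [2,3] "plan" : (S\(NP/S))\S

S\(NP/S)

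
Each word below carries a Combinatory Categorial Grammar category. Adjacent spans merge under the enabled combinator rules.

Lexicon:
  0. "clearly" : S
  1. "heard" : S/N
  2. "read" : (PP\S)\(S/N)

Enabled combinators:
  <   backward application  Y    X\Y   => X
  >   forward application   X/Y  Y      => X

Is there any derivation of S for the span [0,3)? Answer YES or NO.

NO

S S/N (PP\S)\(S/N)
CKY chart[0,3] = {PP}; S ∉ chart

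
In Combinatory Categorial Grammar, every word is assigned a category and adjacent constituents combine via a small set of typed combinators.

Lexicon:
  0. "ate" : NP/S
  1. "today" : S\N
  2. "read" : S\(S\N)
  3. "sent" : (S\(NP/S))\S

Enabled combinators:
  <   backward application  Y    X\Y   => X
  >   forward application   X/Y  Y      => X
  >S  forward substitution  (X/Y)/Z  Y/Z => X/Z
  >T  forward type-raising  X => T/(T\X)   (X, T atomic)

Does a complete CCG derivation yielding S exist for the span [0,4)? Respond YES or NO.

YES

[0,4] S   <
  [0,1] "ate" : NP/S
  [1,4] S\(NP/S)   <
    [1,3] S   <
      [1,2] "today" : S\N
      [2,3] "read" : S\(S\N)
    [3,4] "sent" : (S\(NP/S))\S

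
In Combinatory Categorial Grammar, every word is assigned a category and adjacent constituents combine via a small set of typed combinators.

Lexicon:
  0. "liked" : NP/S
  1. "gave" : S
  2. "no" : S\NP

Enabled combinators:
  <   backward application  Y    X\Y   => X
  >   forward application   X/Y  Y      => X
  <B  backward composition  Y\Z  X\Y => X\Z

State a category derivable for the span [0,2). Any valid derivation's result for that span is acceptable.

NP

[0,3] S   <
  [0,2] NP   >
    [0,1] "liked" : NP/S
    [1,2] "gave" : S
  [2,3] "no" : S\NP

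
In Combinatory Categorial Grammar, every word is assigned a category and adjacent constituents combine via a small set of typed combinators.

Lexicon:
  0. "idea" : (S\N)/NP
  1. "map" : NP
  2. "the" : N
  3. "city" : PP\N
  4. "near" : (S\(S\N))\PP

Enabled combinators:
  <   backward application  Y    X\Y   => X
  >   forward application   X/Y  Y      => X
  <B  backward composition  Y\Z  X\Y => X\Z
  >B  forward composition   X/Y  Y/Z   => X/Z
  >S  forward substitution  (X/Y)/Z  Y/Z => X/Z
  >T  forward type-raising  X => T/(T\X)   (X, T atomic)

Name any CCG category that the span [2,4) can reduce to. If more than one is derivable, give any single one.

[0,5] S   <
  [0,2] S\N   >
    [0,1] "idea" : (S\N)/NP
    [1,2] "map" : NP
  [2,5] S\(S\N)   <
    [2,4] PP   >
      [2,3] PP/(PP\N)   >T
        [2,3] "the" : N
      [3,4] "city" : PP\N
    [4,5] "near" : (S\(S\N))\PP

PP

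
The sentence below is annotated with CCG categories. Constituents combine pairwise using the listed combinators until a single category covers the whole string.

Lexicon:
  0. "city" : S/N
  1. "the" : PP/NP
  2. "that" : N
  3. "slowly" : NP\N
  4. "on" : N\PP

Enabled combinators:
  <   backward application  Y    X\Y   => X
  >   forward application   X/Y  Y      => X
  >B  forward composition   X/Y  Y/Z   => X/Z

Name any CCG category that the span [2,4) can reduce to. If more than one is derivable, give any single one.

[0,5] S   >
  [0,1] "city" : S/N
  [1,5] N   <
    [1,4] PP   >
      [1,2] "the" : PP/NP
      [2,4] NP   <
        [2,3] "that" : N
        [3,4] "slowly" : NP\N
    [4,5] "on" : N\PP

NP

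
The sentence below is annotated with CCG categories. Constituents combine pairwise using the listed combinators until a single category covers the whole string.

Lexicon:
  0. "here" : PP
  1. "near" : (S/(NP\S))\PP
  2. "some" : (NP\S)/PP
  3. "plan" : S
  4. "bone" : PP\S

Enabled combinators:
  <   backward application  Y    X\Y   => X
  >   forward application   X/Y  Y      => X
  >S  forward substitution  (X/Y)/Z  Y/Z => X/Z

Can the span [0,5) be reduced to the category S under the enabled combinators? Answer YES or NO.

[0,5] S   >
  [0,2] S/(NP\S)   <
    [0,1] "here" : PP
    [1,2] "near" : (S/(NP\S))\PP
  [2,5] NP\S   >
    [2,3] "some" : (NP\S)/PP
    [3,5] PP   <
      [3,4] "plan" : S
      [4,5] "bone" : PP\S

YES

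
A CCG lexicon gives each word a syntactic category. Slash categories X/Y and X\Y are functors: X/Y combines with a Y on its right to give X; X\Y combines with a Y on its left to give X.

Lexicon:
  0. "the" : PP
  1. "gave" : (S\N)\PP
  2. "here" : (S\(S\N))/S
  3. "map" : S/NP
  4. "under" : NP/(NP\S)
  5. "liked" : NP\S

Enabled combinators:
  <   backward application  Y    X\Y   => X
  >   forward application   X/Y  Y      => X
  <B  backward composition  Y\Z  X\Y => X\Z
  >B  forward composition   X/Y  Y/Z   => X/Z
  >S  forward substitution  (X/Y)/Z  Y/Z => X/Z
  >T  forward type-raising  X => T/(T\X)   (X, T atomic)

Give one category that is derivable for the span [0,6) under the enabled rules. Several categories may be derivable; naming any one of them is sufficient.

[0,6] S   <
  [0,2] S\N   <
    [0,1] "the" : PP
    [1,2] "gave" : (S\N)\PP
  [2,6] S\(S\N)   >
    [2,3] "here" : (S\(S\N))/S
    [3,6] S   >
      [3,4] "map" : S/NP
      [4,6] NP   >
        [4,5] "under" : NP/(NP\S)
        [5,6] "liked" : NP\S

S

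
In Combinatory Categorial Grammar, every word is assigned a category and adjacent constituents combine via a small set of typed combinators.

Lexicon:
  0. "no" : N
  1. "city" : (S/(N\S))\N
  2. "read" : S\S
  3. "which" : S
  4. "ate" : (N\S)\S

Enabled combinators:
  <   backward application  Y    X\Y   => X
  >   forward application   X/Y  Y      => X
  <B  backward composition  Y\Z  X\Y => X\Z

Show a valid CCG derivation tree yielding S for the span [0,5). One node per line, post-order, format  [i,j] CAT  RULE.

[0,5] S   >
  [0,2] S/(N\S)   <
    [0,1] "no" : N
    [1,2] "city" : (S/(N\S))\N
  [2,5] N\S   <B
    [2,3] "read" : S\S
    [3,5] N\S   <
      [3,4] "which" : S
      [4,5] "ate" : (N\S)\S

[0,1] N  lex  "no"
[1,2] (S/(N\S))\N  lex  "city"
[0,2] S/(N\S)  <  k=1
[2,3] S\S  lex  "read"
[3,4] S  lex  "which"
[4,5] (N\S)\S  lex  "ate"
[3,5] N\S  <  k=4
[2,5] N\S  <B  k=3
[0,5] S  >  k=2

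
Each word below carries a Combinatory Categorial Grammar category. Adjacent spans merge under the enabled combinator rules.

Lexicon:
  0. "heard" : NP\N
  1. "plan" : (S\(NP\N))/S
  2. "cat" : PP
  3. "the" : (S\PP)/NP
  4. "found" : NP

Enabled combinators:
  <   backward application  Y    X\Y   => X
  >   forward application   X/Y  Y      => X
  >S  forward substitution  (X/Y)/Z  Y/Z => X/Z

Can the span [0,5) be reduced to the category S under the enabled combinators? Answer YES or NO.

[0,5] S   <
  [0,1] "heard" : NP\N
  [1,5] S\(NP\N)   >
    [1,2] "plan" : (S\(NP\N))/S
    [2,5] S   <
      [2,3] "cat" : PP
      [3,5] S\PP   >
        [3,4] "the" : (S\PP)/NP
        [4,5] "found" : NP

YES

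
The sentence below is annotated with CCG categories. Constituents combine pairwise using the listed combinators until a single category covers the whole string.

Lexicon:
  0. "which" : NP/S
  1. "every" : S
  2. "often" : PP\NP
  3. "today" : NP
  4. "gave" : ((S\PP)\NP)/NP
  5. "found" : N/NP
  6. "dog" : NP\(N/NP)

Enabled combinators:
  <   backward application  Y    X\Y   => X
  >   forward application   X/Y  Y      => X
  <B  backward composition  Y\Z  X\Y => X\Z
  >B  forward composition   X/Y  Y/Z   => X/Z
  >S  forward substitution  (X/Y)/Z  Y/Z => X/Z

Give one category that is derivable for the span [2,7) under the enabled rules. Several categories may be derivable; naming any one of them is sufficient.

S\NP

[0,7] S   <
  [0,2] NP   >
    [0,1] "which" : NP/S
    [1,2] "every" : S
  [2,7] S\NP   <B
    [2,3] "often" : PP\NP
    [3,7] S\PP   <
      [3,4] "today" : NP
      [4,7] (S\PP)\NP   >
        [4,5] "gave" : ((S\PP)\NP)/NP
        [5,7] NP   <
          [5,6] "found" : N/NP
          [6,7] "dog" : NP\(N/NP)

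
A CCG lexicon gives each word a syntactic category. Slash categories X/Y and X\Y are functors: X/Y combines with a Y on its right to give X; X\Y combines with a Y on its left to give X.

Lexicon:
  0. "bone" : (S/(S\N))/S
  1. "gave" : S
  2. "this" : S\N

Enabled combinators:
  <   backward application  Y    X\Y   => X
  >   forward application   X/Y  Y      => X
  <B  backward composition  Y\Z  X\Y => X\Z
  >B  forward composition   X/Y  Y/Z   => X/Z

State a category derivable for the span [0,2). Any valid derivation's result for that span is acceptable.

[0,3] S   >
  [0,2] S/(S\N)   >
    [0,1] "bone" : (S/(S\N))/S
    [1,2] "gave" : S
  [2,3] "this" : S\N

S/(S\N)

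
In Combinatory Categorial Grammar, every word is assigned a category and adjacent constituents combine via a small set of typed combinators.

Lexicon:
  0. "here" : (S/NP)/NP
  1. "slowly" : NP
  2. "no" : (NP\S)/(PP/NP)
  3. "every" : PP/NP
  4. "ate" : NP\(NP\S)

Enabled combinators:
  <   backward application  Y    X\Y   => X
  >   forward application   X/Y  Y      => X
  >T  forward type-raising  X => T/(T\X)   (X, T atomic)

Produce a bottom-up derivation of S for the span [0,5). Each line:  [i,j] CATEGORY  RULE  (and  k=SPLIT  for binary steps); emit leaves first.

[0,5] S   >
  [0,2] S/NP   >
    [0,1] "here" : (S/NP)/NP
    [1,2] "slowly" : NP
  [2,5] NP   <
    [2,4] NP\S   >
      [2,3] "no" : (NP\S)/(PP/NP)
      [3,4] "every" : PP/NP
    [4,5] "ate" : NP\(NP\S)

[0,1] (S/NP)/NP  lex  "here"
[1,2] NP  lex  "slowly"
[0,2] S/NP  >  k=1
[2,3] (NP\S)/(PP/NP)  lex  "no"
[3,4] PP/NP  lex  "every"
[2,4] NP\S  >  k=3
[4,5] NP\(NP\S)  lex  "ate"
[2,5] NP  <  k=4
[0,5] S  >  k=2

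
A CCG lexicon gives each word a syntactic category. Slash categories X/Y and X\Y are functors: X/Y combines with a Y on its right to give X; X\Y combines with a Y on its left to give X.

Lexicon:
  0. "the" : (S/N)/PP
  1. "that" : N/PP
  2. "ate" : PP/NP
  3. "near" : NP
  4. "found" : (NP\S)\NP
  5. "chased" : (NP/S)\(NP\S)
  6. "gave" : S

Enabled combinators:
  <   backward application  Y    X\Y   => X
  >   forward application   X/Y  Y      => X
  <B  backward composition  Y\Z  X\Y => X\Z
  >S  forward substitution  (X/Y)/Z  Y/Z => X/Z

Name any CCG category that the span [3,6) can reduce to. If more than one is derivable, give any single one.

NP/S

[0,7] S   >
  [0,2] S/PP   >S
    [0,1] "the" : (S/N)/PP
    [1,2] "that" : N/PP
  [2,7] PP   >
    [2,3] "ate" : PP/NP
    [3,7] NP   >
      [3,6] NP/S   <
        [3,5] NP\S   <
          [3,4] "near" : NP
          [4,5] "found" : (NP\S)\NP
        [5,6] "chased" : (NP/S)\(NP\S)
      [6,7] "gave" : S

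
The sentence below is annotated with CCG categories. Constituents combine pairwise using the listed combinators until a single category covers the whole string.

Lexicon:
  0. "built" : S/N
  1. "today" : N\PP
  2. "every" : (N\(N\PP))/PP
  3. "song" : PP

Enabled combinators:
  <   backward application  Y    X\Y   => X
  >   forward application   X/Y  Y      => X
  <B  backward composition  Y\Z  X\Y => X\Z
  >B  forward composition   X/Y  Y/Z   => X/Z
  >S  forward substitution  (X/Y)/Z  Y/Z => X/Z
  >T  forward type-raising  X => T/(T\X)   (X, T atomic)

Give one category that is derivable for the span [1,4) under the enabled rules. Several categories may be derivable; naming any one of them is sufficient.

N

[0,4] S   >
  [0,1] "built" : S/N
  [1,4] N   <
    [1,2] "today" : N\PP
    [2,4] N\(N\PP)   >
      [2,3] "every" : (N\(N\PP))/PP
      [3,4] "song" : PP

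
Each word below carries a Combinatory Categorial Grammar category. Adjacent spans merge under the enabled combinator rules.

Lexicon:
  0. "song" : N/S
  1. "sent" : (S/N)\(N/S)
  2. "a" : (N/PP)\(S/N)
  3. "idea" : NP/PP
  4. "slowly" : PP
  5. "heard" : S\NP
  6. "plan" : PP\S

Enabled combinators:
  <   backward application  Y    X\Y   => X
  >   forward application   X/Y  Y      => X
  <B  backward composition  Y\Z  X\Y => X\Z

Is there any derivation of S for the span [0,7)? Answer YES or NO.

NO

N/S (S/N)\(N/S) (N/PP)\(S/N) NP/PP PP S\NP PP\S
CKY chart[0,7] = {N}; S ∉ chart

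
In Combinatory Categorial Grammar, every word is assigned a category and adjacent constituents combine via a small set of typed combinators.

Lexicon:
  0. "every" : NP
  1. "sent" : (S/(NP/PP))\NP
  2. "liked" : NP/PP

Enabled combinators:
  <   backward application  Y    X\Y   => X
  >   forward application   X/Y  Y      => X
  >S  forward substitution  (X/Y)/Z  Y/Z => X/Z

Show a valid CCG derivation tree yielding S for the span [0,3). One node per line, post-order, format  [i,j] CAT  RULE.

[0,3] S   >
  [0,2] S/(NP/PP)   <
    [0,1] "every" : NP
    [1,2] "sent" : (S/(NP/PP))\NP
  [2,3] "liked" : NP/PP

[0,1] NP  lex  "every"
[1,2] (S/(NP/PP))\NP  lex  "sent"
[0,2] S/(NP/PP)  <  k=1
[2,3] NP/PP  lex  "liked"
[0,3] S  >  k=2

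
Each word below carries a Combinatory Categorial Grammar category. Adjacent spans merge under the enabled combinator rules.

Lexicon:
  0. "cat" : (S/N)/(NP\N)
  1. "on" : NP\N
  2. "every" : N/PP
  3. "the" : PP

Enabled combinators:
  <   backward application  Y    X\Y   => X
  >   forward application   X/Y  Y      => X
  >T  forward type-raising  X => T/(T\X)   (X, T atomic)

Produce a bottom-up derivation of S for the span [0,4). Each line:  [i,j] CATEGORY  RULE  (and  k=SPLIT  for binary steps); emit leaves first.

[0,1] (S/N)/(NP\N)  lex  "cat"
[1,2] NP\N  lex  "on"
[0,2] S/N  >  k=1
[2,3] N/PP  lex  "every"
[3,4] PP  lex  "the"
[2,4] N  >  k=3
[0,4] S  >  k=2

[0,4] S   >
  [0,2] S/N   >
    [0,1] "cat" : (S/N)/(NP\N)
    [1,2] "on" : NP\N
  [2,4] N   >
    [2,3] "every" : N/PP
    [3,4] "the" : PP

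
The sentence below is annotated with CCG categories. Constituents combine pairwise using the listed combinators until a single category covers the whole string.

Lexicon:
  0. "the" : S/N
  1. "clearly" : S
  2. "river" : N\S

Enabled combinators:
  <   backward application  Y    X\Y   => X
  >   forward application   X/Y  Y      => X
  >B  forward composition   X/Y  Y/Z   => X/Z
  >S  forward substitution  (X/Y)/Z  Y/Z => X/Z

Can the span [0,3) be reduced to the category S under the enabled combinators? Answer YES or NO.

YES

[0,3] S   >
  [0,1] "the" : S/N
  [1,3] N   <
    [1,2] "clearly" : S
    [2,3] "river" : N\S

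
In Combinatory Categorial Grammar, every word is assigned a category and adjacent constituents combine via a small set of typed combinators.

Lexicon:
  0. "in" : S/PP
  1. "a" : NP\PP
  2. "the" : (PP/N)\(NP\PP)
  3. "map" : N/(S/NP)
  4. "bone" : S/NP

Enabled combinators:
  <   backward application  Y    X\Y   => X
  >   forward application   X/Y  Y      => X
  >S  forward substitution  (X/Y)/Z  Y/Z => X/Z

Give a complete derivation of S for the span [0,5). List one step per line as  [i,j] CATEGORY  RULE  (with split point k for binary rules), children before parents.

[0,1] S/PP  lex  "in"
[1,2] NP\PP  lex  "a"
[2,3] (PP/N)\(NP\PP)  lex  "the"
[1,3] PP/N  <  k=2
[3,4] N/(S/NP)  lex  "map"
[4,5] S/NP  lex  "bone"
[3,5] N  >  k=4
[1,5] PP  >  k=3
[0,5] S  >  k=1

[0,5] S   >
  [0,1] "in" : S/PP
  [1,5] PP   >
    [1,3] PP/N   <
      [1,2] "a" : NP\PP
      [2,3] "the" : (PP/N)\(NP\PP)
    [3,5] N   >
      [3,4] "map" : N/(S/NP)
      [4,5] "bone" : S/NP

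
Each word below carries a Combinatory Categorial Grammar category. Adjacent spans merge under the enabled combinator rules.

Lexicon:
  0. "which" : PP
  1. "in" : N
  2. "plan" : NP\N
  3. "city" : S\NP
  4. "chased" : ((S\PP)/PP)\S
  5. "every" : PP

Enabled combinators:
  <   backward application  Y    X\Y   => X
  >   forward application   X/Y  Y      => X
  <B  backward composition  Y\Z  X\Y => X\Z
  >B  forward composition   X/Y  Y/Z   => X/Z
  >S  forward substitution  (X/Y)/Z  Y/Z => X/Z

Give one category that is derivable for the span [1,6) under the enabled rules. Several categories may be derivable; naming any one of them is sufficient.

[0,6] S   <
  [0,1] "which" : PP
  [1,6] S\PP   >
    [1,5] (S\PP)/PP   <
      [1,4] S   <
        [1,2] "in" : N
        [2,4] S\N   <B
          [2,3] "plan" : NP\N
          [3,4] "city" : S\NP
      [4,5] "chased" : ((S\PP)/PP)\S
    [5,6] "every" : PP

S\PP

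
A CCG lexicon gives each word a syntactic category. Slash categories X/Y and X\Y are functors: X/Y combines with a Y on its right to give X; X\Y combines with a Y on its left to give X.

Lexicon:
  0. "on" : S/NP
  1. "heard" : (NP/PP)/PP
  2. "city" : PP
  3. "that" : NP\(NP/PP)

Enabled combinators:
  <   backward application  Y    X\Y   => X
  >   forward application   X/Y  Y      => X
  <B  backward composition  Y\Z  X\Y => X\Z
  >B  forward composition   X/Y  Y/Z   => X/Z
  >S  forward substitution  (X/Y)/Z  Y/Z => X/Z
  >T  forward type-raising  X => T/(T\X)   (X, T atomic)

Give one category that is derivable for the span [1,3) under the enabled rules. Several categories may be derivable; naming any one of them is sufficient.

NP/PP

[0,4] S   >
  [0,1] "on" : S/NP
  [1,4] NP   <
    [1,3] NP/PP   >
      [1,2] "heard" : (NP/PP)/PP
      [2,3] "city" : PP
    [3,4] "that" : NP\(NP/PP)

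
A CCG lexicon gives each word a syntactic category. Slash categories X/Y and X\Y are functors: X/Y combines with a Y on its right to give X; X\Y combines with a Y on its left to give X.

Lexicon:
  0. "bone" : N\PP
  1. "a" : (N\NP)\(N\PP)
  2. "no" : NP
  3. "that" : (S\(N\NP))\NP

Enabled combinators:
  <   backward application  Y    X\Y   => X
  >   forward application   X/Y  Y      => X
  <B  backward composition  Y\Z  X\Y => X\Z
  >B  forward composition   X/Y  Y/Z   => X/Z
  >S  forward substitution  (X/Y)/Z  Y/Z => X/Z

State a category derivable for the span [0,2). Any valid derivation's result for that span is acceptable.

[0,4] S   <
  [0,2] N\NP   <
    [0,1] "bone" : N\PP
    [1,2] "a" : (N\NP)\(N\PP)
  [2,4] S\(N\NP)   <
    [2,3] "no" : NP
    [3,4] "that" : (S\(N\NP))\NP

N\NP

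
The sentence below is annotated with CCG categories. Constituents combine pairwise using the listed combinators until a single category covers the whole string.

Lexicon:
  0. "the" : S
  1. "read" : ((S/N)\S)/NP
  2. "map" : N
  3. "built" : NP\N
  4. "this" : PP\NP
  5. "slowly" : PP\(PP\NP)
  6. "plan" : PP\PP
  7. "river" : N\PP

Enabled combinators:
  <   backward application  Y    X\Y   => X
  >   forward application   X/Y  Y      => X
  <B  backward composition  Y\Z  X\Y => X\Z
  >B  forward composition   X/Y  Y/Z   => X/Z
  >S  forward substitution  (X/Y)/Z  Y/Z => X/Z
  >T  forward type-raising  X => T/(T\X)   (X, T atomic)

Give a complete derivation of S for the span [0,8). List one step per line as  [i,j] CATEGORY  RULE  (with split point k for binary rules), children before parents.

[0,1] S  lex  "the"
[1,2] ((S/N)\S)/NP  lex  "read"
[2,3] N  lex  "map"
[2,3] NP/(NP\N)  >T
[3,4] NP\N  lex  "built"
[2,4] NP  >  k=3
[1,4] (S/N)\S  >  k=2
[0,4] S/N  <  k=1
[4,5] PP\NP  lex  "this"
[5,6] PP\(PP\NP)  lex  "slowly"
[4,6] PP  <  k=5
[6,7] PP\PP  lex  "plan"
[7,8] N\PP  lex  "river"
[6,8] N\PP  <B  k=7
[4,8] N  <  k=6
[0,8] S  >  k=4

[0,8] S   >
  [0,4] S/N   <
    [0,1] "the" : S
    [1,4] (S/N)\S   >
      [1,2] "read" : ((S/N)\S)/NP
      [2,4] NP   >
        [2,3] NP/(NP\N)   >T
          [2,3] "map" : N
        [3,4] "built" : NP\N
  [4,8] N   <
    [4,6] PP   <
      [4,5] "this" : PP\NP
      [5,6] "slowly" : PP\(PP\NP)
    [6,8] N\PP   <B
      [6,7] "plan" : PP\PP
      [7,8] "river" : N\PP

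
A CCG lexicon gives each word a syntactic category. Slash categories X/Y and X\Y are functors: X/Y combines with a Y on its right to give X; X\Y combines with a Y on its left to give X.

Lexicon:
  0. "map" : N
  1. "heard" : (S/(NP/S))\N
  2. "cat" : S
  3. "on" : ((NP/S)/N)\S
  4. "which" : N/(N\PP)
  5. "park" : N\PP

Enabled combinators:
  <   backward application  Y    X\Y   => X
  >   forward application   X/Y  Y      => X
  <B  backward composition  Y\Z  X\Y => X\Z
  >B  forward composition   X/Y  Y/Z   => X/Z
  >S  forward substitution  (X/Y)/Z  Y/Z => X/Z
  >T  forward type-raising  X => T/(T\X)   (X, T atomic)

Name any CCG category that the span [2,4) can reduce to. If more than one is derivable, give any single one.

[0,6] S   >
  [0,2] S/(NP/S)   <
    [0,1] "map" : N
    [1,2] "heard" : (S/(NP/S))\N
  [2,6] NP/S   >
    [2,4] (NP/S)/N   <
      [2,3] "cat" : S
      [3,4] "on" : ((NP/S)/N)\S
    [4,6] N   >
      [4,5] "which" : N/(N\PP)
      [5,6] "park" : N\PP

(NP/S)/N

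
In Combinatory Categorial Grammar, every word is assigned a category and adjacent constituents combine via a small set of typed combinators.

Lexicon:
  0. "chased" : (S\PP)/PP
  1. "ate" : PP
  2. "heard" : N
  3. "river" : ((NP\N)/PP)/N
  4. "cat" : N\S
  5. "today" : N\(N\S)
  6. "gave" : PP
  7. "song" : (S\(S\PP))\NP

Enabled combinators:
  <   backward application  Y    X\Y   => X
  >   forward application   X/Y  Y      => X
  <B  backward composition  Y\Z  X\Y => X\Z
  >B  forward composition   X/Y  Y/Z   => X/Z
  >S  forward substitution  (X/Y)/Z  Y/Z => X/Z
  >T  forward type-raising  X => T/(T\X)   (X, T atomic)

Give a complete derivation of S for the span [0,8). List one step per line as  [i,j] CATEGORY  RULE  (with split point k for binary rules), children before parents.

[0,1] (S\PP)/PP  lex  "chased"
[1,2] PP  lex  "ate"
[0,2] S\PP  >  k=1
[2,3] N  lex  "heard"
[2,3] NP/(NP\N)  >T
[3,4] ((NP\N)/PP)/N  lex  "river"
[4,5] N\S  lex  "cat"
[5,6] N\(N\S)  lex  "today"
[4,6] N  <  k=5
[3,6] (NP\N)/PP  >  k=4
[6,7] PP  lex  "gave"
[3,7] NP\N  >  k=6
[2,7] NP  >  k=3
[7,8] (S\(S\PP))\NP  lex  "song"
[2,8] S\(S\PP)  <  k=7
[0,8] S  <  k=2

[0,8] S   <
  [0,2] S\PP   >
    [0,1] "chased" : (S\PP)/PP
    [1,2] "ate" : PP
  [2,8] S\(S\PP)   <
    [2,7] NP   >
      [2,3] NP/(NP\N)   >T
        [2,3] "heard" : N
      [3,7] NP\N   >
        [3,6] (NP\N)/PP   >
          [3,4] "river" : ((NP\N)/PP)/N
          [4,6] N   <
            [4,5] "cat" : N\S
            [5,6] "today" : N\(N\S)
        [6,7] "gave" : PP
    [7,8] "song" : (S\(S\PP))\NP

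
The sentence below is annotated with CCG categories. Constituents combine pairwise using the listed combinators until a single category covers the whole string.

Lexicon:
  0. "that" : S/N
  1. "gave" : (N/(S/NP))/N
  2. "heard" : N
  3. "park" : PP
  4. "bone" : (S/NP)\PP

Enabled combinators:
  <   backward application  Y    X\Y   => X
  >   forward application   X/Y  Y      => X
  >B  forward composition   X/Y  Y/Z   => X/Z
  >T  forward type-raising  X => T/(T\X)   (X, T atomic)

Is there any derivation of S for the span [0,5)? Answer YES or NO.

YES

[0,5] S   >
  [0,1] "that" : S/N
  [1,5] N   >
    [1,3] N/(S/NP)   >
      [1,2] "gave" : (N/(S/NP))/N
      [2,3] "heard" : N
    [3,5] S/NP   <
      [3,4] "park" : PP
      [4,5] "bone" : (S/NP)\PP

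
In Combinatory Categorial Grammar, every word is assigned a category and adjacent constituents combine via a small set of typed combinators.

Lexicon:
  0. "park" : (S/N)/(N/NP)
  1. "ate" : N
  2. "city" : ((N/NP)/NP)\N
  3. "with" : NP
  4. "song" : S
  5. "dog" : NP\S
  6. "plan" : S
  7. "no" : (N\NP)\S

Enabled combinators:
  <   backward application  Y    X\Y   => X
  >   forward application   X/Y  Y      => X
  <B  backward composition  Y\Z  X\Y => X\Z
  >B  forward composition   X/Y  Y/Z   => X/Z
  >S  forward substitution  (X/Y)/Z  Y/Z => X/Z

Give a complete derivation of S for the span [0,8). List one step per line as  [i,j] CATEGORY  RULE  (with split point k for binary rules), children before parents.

[0,8] S   >
  [0,4] S/N   >
    [0,1] "park" : (S/N)/(N/NP)
    [1,4] N/NP   >
      [1,3] (N/NP)/NP   <
        [1,2] "ate" : N
        [2,3] "city" : ((N/NP)/NP)\N
      [3,4] "with" : NP
  [4,8] N   <
    [4,6] NP   <
      [4,5] "song" : S
      [5,6] "dog" : NP\S
    [6,8] N\NP   <
      [6,7] "plan" : S
      [7,8] "no" : (N\NP)\S

[0,1] (S/N)/(N/NP)  lex  "park"
[1,2] N  lex  "ate"
[2,3] ((N/NP)/NP)\N  lex  "city"
[1,3] (N/NP)/NP  <  k=2
[3,4] NP  lex  "with"
[1,4] N/NP  >  k=3
[0,4] S/N  >  k=1
[4,5] S  lex  "song"
[5,6] NP\S  lex  "dog"
[4,6] NP  <  k=5
[6,7] S  lex  "plan"
[7,8] (N\NP)\S  lex  "no"
[6,8] N\NP  <  k=7
[4,8] N  <  k=6
[0,8] S  >  k=4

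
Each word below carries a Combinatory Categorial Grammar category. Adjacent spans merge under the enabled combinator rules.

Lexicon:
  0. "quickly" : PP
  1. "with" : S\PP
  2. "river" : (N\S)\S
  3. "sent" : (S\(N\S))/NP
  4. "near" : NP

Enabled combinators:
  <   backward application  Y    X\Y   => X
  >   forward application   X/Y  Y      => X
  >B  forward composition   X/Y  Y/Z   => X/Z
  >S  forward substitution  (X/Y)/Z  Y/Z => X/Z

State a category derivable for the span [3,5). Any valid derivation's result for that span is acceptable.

S\(N\S)

[0,5] S   <
  [0,3] N\S   <
    [0,2] S   <
      [0,1] "quickly" : PP
      [1,2] "with" : S\PP
    [2,3] "river" : (N\S)\S
  [3,5] S\(N\S)   >
    [3,4] "sent" : (S\(N\S))/NP
    [4,5] "near" : NP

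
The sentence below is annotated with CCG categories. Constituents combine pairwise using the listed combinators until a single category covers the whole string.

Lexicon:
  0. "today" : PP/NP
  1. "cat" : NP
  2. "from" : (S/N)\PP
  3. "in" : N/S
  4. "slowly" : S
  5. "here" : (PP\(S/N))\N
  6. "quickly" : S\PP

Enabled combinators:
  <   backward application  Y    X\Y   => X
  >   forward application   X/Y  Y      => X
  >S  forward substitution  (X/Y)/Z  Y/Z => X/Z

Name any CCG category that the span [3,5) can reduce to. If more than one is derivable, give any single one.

[0,7] S   <
  [0,6] PP   <
    [0,3] S/N   <
      [0,2] PP   >
        [0,1] "today" : PP/NP
        [1,2] "cat" : NP
      [2,3] "from" : (S/N)\PP
    [3,6] PP\(S/N)   <
      [3,5] N   >
        [3,4] "in" : N/S
        [4,5] "slowly" : S
      [5,6] "here" : (PP\(S/N))\N
  [6,7] "quickly" : S\PP

N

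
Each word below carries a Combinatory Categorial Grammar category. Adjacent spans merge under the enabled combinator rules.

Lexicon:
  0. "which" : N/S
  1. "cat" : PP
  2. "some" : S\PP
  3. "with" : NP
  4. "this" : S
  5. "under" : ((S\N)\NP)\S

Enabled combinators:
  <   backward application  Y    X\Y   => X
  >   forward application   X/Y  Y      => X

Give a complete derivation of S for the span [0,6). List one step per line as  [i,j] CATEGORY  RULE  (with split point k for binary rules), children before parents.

[0,1] N/S  lex  "which"
[1,2] PP  lex  "cat"
[2,3] S\PP  lex  "some"
[1,3] S  <  k=2
[0,3] N  >  k=1
[3,4] NP  lex  "with"
[4,5] S  lex  "this"
[5,6] ((S\N)\NP)\S  lex  "under"
[4,6] (S\N)\NP  <  k=5
[3,6] S\N  <  k=4
[0,6] S  <  k=3

[0,6] S   <
  [0,3] N   >
    [0,1] "which" : N/S
    [1,3] S   <
      [1,2] "cat" : PP
      [2,3] "some" : S\PP
  [3,6] S\N   <
    [3,4] "with" : NP
    [4,6] (S\N)\NP   <
      [4,5] "this" : S
      [5,6] "under" : ((S\N)\NP)\S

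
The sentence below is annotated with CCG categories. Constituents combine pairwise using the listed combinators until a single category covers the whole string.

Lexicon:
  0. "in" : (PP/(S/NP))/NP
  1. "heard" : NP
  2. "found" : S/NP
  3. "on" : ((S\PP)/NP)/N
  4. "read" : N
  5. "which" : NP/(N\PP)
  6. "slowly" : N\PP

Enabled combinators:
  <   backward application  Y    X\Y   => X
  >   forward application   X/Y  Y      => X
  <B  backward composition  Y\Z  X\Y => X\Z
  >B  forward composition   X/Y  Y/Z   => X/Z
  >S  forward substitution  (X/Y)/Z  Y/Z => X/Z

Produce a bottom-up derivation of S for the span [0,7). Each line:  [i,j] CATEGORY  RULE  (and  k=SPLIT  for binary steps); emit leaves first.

[0,7] S   <
  [0,3] PP   >
    [0,2] PP/(S/NP)   >
      [0,1] "in" : (PP/(S/NP))/NP
      [1,2] "heard" : NP
    [2,3] "found" : S/NP
  [3,7] S\PP   >
    [3,5] (S\PP)/NP   >
      [3,4] "on" : ((S\PP)/NP)/N
      [4,5] "read" : N
    [5,7] NP   >
      [5,6] "which" : NP/(N\PP)
      [6,7] "slowly" : N\PP

[0,1] (PP/(S/NP))/NP  lex  "in"
[1,2] NP  lex  "heard"
[0,2] PP/(S/NP)  >  k=1
[2,3] S/NP  lex  "found"
[0,3] PP  >  k=2
[3,4] ((S\PP)/NP)/N  lex  "on"
[4,5] N  lex  "read"
[3,5] (S\PP)/NP  >  k=4
[5,6] NP/(N\PP)  lex  "which"
[6,7] N\PP  lex  "slowly"
[5,7] NP  >  k=6
[3,7] S\PP  >  k=5
[0,7] S  <  k=3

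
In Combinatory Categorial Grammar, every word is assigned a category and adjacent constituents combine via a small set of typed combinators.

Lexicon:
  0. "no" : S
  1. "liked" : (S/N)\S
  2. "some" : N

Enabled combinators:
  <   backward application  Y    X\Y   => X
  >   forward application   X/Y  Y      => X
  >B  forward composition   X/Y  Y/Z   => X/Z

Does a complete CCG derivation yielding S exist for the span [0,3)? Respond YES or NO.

YES

[0,3] S   >
  [0,2] S/N   <
    [0,1] "no" : S
    [1,2] "liked" : (S/N)\S
  [2,3] "some" : N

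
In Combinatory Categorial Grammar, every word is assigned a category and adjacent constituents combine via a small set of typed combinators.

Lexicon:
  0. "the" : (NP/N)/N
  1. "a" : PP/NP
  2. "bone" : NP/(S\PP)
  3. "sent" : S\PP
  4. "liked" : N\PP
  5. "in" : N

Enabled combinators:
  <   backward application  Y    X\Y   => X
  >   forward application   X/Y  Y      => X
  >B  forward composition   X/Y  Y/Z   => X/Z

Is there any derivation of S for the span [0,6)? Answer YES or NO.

(NP/N)/N PP/NP NP/(S\PP) S\PP N\PP N
CKY chart[0,6] = {NP}; S ∉ chart

NO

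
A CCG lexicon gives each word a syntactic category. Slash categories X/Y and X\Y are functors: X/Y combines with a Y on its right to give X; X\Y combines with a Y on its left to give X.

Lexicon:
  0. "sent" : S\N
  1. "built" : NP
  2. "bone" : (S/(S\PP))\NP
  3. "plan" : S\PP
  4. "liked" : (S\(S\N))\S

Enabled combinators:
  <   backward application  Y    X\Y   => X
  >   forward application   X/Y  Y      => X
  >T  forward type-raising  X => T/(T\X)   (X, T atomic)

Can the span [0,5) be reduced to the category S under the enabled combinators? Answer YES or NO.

[0,5] S   <
  [0,1] "sent" : S\N
  [1,5] S\(S\N)   <
    [1,4] S   >
      [1,3] S/(S\PP)   <
        [1,2] "built" : NP
        [2,3] "bone" : (S/(S\PP))\NP
      [3,4] "plan" : S\PP
    [4,5] "liked" : (S\(S\N))\S

YES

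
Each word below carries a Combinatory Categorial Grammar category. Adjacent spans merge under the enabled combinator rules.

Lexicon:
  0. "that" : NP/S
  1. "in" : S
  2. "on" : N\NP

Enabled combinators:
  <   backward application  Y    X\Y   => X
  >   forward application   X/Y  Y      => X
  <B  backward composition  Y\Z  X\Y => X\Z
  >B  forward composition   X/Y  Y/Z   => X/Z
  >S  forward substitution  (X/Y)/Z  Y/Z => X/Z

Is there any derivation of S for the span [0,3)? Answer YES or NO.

NO

NP/S S N\NP
CKY chart[0,3] = {N}; S ∉ chart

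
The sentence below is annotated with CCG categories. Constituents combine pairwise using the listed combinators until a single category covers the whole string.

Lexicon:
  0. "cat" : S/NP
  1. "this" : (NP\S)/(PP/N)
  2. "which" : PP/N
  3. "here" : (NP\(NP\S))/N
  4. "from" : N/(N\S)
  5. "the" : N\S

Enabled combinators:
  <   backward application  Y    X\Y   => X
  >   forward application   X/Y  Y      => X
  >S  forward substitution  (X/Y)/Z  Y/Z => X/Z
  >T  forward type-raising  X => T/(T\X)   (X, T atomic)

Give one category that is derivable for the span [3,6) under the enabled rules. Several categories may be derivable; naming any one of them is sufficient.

NP\(NP\S)

[0,6] S   >
  [0,1] "cat" : S/NP
  [1,6] NP   <
    [1,3] NP\S   >
      [1,2] "this" : (NP\S)/(PP/N)
      [2,3] "which" : PP/N
    [3,6] NP\(NP\S)   >
      [3,4] "here" : (NP\(NP\S))/N
      [4,6] N   >
        [4,5] "from" : N/(N\S)
        [5,6] "the" : N\S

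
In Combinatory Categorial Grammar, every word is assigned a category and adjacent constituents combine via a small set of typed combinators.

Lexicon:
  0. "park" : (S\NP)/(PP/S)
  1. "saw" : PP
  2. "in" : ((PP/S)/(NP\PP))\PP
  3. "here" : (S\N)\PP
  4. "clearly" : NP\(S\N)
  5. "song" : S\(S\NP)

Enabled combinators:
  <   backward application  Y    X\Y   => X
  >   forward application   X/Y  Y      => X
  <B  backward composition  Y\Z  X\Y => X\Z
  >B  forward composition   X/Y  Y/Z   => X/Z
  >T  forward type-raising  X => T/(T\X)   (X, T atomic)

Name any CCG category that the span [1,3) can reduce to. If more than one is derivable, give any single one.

[0,6] S   <
  [0,5] S\NP   >
    [0,1] "park" : (S\NP)/(PP/S)
    [1,5] PP/S   >
      [1,3] (PP/S)/(NP\PP)   <
        [1,2] "saw" : PP
        [2,3] "in" : ((PP/S)/(NP\PP))\PP
      [3,5] NP\PP   <B
        [3,4] "here" : (S\N)\PP
        [4,5] "clearly" : NP\(S\N)
  [5,6] "song" : S\(S\NP)

(PP/S)/(NP\PP)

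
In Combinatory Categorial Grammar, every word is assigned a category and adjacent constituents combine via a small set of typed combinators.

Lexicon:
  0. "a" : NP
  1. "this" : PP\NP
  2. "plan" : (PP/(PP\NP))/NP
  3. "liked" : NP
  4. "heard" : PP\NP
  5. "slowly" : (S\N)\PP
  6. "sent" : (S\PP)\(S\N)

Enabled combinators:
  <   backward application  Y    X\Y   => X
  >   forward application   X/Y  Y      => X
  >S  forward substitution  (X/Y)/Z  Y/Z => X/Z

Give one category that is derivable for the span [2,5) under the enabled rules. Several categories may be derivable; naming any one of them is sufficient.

[0,7] S   <
  [0,2] PP   <
    [0,1] "a" : NP
    [1,2] "this" : PP\NP
  [2,7] S\PP   <
    [2,6] S\N   <
      [2,5] PP   >
        [2,4] PP/(PP\NP)   >
          [2,3] "plan" : (PP/(PP\NP))/NP
          [3,4] "liked" : NP
        [4,5] "heard" : PP\NP
      [5,6] "slowly" : (S\N)\PP
    [6,7] "sent" : (S\PP)\(S\N)

PP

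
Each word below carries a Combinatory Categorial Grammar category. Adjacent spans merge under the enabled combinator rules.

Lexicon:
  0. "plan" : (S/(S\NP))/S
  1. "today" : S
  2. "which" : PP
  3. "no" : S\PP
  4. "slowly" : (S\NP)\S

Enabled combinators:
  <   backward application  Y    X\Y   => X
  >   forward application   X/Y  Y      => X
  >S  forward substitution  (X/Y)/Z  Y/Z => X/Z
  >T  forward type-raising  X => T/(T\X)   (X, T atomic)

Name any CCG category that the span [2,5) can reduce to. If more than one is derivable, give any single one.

S\NP

[0,5] S   >
  [0,2] S/(S\NP)   >
    [0,1] "plan" : (S/(S\NP))/S
    [1,2] "today" : S
  [2,5] S\NP   <
    [2,4] S   >
      [2,3] S/(S\PP)   >T
        [2,3] "which" : PP
      [3,4] "no" : S\PP
    [4,5] "slowly" : (S\NP)\S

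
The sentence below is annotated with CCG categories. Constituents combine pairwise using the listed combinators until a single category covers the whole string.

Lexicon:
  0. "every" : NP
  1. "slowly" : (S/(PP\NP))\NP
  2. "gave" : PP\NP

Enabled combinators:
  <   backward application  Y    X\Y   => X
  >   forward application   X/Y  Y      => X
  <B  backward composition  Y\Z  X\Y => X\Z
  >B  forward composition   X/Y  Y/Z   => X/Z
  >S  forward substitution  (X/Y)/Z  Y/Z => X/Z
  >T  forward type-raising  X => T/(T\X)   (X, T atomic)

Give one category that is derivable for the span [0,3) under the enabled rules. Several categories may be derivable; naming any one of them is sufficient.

[0,3] S   >
  [0,2] S/(PP\NP)   <
    [0,1] "every" : NP
    [1,2] "slowly" : (S/(PP\NP))\NP
  [2,3] "gave" : PP\NP

S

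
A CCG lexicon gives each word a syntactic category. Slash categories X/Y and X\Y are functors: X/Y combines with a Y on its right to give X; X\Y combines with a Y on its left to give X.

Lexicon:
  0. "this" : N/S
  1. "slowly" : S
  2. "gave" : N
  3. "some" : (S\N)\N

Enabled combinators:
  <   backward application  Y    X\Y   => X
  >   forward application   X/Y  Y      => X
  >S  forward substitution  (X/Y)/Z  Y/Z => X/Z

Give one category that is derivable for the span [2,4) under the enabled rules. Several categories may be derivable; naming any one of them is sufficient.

[0,4] S   <
  [0,2] N   >
    [0,1] "this" : N/S
    [1,2] "slowly" : S
  [2,4] S\N   <
    [2,3] "gave" : N
    [3,4] "some" : (S\N)\N

S\N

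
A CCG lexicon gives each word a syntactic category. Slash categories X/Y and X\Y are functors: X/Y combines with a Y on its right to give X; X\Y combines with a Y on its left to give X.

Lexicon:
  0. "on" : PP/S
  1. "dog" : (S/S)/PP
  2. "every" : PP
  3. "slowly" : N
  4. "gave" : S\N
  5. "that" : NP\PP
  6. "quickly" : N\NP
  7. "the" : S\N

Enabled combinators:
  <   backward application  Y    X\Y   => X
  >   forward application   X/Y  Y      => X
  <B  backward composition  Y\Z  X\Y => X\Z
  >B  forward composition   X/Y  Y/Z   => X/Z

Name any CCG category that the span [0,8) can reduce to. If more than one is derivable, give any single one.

[0,8] S   <
  [0,5] PP   >
    [0,3] PP/S   >B
      [0,1] "on" : PP/S
      [1,3] S/S   >
        [1,2] "dog" : (S/S)/PP
        [2,3] "every" : PP
    [3,5] S   <
      [3,4] "slowly" : N
      [4,5] "gave" : S\N
  [5,8] S\PP   <B
    [5,7] N\PP   <B
      [5,6] "that" : NP\PP
      [6,7] "quickly" : N\NP
    [7,8] "the" : S\N

S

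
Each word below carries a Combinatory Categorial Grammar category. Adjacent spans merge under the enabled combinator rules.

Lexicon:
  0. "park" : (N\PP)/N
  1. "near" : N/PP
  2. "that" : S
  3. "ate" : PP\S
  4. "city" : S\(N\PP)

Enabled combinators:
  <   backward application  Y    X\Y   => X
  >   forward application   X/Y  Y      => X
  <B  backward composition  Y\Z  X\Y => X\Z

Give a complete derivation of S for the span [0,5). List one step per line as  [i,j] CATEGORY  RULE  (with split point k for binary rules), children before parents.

[0,5] S   <
  [0,4] N\PP   >
    [0,1] "park" : (N\PP)/N
    [1,4] N   >
      [1,2] "near" : N/PP
      [2,4] PP   <
        [2,3] "that" : S
        [3,4] "ate" : PP\S
  [4,5] "city" : S\(N\PP)

[0,1] (N\PP)/N  lex  "park"
[1,2] N/PP  lex  "near"
[2,3] S  lex  "that"
[3,4] PP\S  lex  "ate"
[2,4] PP  <  k=3
[1,4] N  >  k=2
[0,4] N\PP  >  k=1
[4,5] S\(N\PP)  lex  "city"
[0,5] S  <  k=4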